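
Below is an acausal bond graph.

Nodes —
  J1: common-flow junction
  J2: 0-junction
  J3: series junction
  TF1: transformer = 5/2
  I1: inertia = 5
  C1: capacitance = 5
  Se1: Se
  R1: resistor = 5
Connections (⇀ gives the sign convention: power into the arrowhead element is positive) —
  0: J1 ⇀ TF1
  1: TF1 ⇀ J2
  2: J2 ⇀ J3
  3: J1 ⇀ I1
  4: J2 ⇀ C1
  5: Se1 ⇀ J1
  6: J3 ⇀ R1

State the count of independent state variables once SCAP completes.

2  (C1, I1 all integral)

bond 5 stroke→J1  (Se1 (Se) sets effort on bond)
bond 3 stroke→I1  (I1: I, integral causality)
bond 0 stroke→J1  (J1: bond 3 brought flow, rest push out)
bond 1 stroke→TF1  (TF TF1: opposite of bond 0)
bond 4 stroke→J2  (C1 outputs effort q/C1)
bond 2 stroke→J3  (J2 effort already set via bond 4)
bond 6 stroke→R1  (J3: last free bond brings flow in)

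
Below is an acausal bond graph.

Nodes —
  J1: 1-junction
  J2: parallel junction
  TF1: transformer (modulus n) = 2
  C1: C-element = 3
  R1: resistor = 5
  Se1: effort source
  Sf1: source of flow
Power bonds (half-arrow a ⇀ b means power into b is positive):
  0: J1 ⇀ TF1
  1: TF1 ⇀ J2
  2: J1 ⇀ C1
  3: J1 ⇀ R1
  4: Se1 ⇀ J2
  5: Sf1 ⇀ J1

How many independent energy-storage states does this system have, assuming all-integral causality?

#4 stroke at J2  (Se1 (Se) sets effort on bond)
#5 stroke at Sf1  (Sf1 fixes flow; stroke at Sf1)
#0 stroke at J1  (common-f at J1 fixed by 5)
#2 stroke at J1  (J1: bond 5 brought flow, rest push out)
#3 stroke at J1  (common-f at J1 fixed by 5)
#1 stroke at TF1  (J2 effort already set via bond 4)

1  (C1 all integral)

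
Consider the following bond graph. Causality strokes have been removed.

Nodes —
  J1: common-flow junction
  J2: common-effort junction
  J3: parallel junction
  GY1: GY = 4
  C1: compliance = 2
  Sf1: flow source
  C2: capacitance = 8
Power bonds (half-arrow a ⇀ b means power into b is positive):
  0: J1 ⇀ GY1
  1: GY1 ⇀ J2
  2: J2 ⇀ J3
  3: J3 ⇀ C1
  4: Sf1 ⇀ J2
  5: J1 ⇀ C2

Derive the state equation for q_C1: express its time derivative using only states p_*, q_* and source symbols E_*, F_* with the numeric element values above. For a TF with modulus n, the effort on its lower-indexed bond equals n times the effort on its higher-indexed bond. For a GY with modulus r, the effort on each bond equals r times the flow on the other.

#4 stroke at Sf1  (Sf1: flow source, stroke at near end)
#3 stroke at J3  (C1 outputs effort q/C1)
#2 stroke at J2  (J3: bond 3 brought effort, rest push out)
#1 stroke at GY1  (J2: bond 2 brought effort, rest push out)
#0 stroke at GY1  (GY1 both-in/both-out from 1)
#5 stroke at J1  (J1 flow already set via bond 0)

dq_C1/dt = F_Sf1 - q_C2/32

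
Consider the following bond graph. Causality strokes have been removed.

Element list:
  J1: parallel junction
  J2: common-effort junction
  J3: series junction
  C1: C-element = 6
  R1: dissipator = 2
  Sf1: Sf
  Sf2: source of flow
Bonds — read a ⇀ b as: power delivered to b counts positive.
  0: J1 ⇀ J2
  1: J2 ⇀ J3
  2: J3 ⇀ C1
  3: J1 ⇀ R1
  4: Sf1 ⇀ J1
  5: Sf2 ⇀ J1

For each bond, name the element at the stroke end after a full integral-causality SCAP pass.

bond 0 |J1
bond 1 |J2
bond 2 |J3
bond 3 |R1
bond 4 |Sf1
bond 5 |Sf2

bond 4 stroke→Sf1  (Sf1: flow source, stroke at near end)
bond 5 stroke→Sf2  (Sf2: flow source, stroke at near end)
bond 2 stroke→J3  (C1: C, integral causality)
bond 1 stroke→J2  (only one flow-in slot at J3)
bond 0 stroke→J1  (0-jn J2 has e-setter on 1)
bond 3 stroke→R1  (J1 effort already set via bond 0)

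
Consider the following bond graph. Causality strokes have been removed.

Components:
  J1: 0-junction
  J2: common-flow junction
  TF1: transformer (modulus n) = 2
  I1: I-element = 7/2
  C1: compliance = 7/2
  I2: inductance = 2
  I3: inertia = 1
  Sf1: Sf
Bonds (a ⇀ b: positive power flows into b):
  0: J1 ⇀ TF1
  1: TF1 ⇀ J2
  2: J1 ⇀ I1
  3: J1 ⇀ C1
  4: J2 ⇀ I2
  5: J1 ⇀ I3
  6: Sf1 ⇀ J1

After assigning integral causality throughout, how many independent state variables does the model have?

4  (C1, I1, I2, I3 all integral)

b6 |Sf1  (Sf1 fixes flow; stroke at Sf1)
b2 |I1  (prefer integral on I1)
b3 |J1  (C1 integral (e out))
b0 |TF1  (0-jn J1 has e-setter on 3)
b5 |I3  (common-e at J1 fixed by 3)
b1 |J2  (TF TF1: opposite of bond 0)
b4 |I2  (J2: last free bond brings flow in)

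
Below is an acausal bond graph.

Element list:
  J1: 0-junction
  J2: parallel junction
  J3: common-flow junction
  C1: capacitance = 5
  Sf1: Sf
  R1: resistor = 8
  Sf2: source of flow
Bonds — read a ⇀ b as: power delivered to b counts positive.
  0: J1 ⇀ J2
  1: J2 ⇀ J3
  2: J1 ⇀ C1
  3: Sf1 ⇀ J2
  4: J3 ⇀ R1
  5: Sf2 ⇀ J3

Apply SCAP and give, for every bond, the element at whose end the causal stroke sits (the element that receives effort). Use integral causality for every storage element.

#0 |J2
#1 |J3
#2 |J1
#3 |Sf1
#4 |J3
#5 |Sf2

bond 3 stroke→Sf1  (Sf1 fixes flow; stroke at Sf1)
bond 5 stroke→Sf2  (source Sf2 imposes f)
bond 1 stroke→J3  (1-jn J3 has f-setter on 5)
bond 4 stroke→J3  (J3 flow already set via bond 5)
bond 0 stroke→J2  (J2 needs exactly one e-in)
bond 2 stroke→J1  (J1: last free bond brings effort in)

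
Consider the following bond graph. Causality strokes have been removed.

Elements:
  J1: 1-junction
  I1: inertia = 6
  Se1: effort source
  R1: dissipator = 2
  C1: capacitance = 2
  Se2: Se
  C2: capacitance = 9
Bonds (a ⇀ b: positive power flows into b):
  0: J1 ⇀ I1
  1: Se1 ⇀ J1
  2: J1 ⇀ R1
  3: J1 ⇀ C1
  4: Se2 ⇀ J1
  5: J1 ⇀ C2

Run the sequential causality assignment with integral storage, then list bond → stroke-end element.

b0 |I1
b1 |J1
b2 |J1
b3 |J1
b4 |J1
b5 |J1

b1 stroke→J1  (source Se1 imposes e)
b4 stroke→J1  (source Se2 imposes e)
b0 stroke→I1  (I1 integral (f out))
b2 stroke→J1  (J1: bond 0 brought flow, rest push out)
b3 stroke→J1  (1-jn J1 has f-setter on 0)
b5 stroke→J1  (J1: bond 0 brought flow, rest push out)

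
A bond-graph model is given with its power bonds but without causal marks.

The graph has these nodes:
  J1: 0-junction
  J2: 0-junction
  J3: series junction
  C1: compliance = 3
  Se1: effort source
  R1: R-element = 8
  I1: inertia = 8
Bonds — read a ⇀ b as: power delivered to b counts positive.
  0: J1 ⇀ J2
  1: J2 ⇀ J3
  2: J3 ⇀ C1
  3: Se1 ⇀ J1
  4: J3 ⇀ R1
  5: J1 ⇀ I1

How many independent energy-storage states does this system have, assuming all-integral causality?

2  (C1, I1 all integral)

bond 3 |J1  (Se1 (Se) sets effort on bond)
bond 0 |J2  (J1 effort already set via bond 3)
bond 5 |I1  (J1 effort already set via bond 3)
bond 1 |J3  (J2: bond 0 brought effort, rest push out)
bond 2 |J3  (C1 outputs effort q/C1)
bond 4 |R1  (J3 needs exactly one f-in)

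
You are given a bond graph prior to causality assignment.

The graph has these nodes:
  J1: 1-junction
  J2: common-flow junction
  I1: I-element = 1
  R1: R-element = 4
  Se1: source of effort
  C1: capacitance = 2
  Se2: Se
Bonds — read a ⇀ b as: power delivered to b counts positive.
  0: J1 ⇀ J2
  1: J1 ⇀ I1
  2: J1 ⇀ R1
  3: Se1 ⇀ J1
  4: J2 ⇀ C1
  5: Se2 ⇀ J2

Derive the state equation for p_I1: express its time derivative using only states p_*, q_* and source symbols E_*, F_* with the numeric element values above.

bond 3 →J1  (Se1: effort source, stroke at far end)
bond 5 →J2  (Se2: effort source, stroke at far end)
bond 1 →I1  (I1 integral (f out))
bond 0 →J1  (common-f at J1 fixed by 1)
bond 2 →J1  (J1 flow already set via bond 1)
bond 4 →J2  (common-f at J2 fixed by 0)

dp_I1/dt = E_Se1 + E_Se2 - 4*p_I1 - q_C1/2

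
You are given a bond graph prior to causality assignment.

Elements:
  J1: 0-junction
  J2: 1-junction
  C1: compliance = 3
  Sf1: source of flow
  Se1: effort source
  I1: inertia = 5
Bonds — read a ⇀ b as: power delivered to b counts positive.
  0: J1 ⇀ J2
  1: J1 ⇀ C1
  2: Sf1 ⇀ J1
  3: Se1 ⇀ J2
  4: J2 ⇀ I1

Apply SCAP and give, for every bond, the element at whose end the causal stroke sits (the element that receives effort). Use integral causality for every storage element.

#2 →Sf1  (source Sf1 imposes f)
#3 →J2  (Se1 (Se) sets effort on bond)
#1 →J1  (C1: C, integral causality)
#0 →J2  (J1: bond 1 brought effort, rest push out)
#4 →I1  (closing 1-jn rule on J2)

β0 stroke→J2
β1 stroke→J1
β2 stroke→Sf1
β3 stroke→J2
β4 stroke→I1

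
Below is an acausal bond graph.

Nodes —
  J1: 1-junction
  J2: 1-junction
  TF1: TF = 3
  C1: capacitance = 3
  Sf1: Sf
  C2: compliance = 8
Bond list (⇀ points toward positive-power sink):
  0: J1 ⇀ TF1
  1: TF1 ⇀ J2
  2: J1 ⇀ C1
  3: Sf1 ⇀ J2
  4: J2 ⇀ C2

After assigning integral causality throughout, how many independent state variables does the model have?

2  (C1, C2 all integral)

b3 stroke→Sf1  (source Sf1 imposes f)
b1 stroke→J2  (J2: bond 3 brought flow, rest push out)
b4 stroke→J2  (1-jn J2 has f-setter on 3)
b0 stroke→TF1  (TF1 one-in-one-out from 1)
b2 stroke→J1  (common-f at J1 fixed by 0)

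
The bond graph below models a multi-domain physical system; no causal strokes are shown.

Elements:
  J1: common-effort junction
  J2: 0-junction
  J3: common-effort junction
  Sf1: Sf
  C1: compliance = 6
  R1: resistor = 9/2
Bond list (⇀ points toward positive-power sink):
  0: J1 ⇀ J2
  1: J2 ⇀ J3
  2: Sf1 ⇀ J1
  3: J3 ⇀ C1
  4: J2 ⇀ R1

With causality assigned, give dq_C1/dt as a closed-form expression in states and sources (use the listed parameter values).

dq_C1/dt = F_Sf1 - q_C1/27

β2 stroke at Sf1  (Sf1 fixes flow; stroke at Sf1)
β0 stroke at J1  (J1: last free bond brings effort in)
β3 stroke at J3  (prefer integral on C1)
β1 stroke at J2  (common-e at J3 fixed by 3)
β4 stroke at R1  (J2: bond 1 brought effort, rest push out)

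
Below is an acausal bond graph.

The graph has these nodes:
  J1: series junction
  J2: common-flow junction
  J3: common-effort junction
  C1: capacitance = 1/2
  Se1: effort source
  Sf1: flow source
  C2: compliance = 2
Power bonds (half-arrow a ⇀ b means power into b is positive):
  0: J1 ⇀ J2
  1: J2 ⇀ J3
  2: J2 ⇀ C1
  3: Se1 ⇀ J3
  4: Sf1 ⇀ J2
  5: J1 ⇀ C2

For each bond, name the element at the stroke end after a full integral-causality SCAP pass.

#0 stroke at J2
#1 stroke at J2
#2 stroke at J2
#3 stroke at J3
#4 stroke at Sf1
#5 stroke at J1

b3 |J3  (Se1: effort source, stroke at far end)
b4 |Sf1  (source Sf1 imposes f)
b0 |J2  (J2: bond 4 brought flow, rest push out)
b1 |J2  (1-jn J2 has f-setter on 4)
b2 |J2  (J2: bond 4 brought flow, rest push out)
b5 |J1  (J1: bond 0 brought flow, rest push out)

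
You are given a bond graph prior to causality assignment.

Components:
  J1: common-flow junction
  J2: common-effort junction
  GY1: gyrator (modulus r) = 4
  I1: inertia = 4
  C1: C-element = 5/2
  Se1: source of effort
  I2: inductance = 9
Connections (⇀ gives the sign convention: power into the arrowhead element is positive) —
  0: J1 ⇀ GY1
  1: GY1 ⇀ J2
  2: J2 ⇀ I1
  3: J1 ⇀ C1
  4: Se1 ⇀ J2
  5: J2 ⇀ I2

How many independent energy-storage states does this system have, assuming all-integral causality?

3  (C1, I1, I2 all integral)

bond 4 |J2  (Se1 (Se) sets effort on bond)
bond 1 |GY1  (J2 effort already set via bond 4)
bond 2 |I1  (J2: bond 4 brought effort, rest push out)
bond 5 |I2  (J2: bond 4 brought effort, rest push out)
bond 0 |GY1  (GY GY1: same side as bond 1)
bond 3 |J1  (J1: bond 0 brought flow, rest push out)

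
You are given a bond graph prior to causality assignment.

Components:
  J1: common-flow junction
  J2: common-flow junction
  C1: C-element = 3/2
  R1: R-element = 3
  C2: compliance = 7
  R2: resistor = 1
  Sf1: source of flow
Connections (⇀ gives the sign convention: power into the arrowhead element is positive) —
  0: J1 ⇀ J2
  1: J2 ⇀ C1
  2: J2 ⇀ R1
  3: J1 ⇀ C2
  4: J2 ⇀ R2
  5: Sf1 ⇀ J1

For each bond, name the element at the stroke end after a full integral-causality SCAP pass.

β5 →Sf1  (Sf1 (Sf) sets flow on bond)
β0 →J1  (J1 flow already set via bond 5)
β3 →J1  (J1: bond 5 brought flow, rest push out)
β1 →J2  (1-jn J2 has f-setter on 0)
β2 →J2  (common-f at J2 fixed by 0)
β4 →J2  (1-jn J2 has f-setter on 0)

b0 |J1
b1 |J2
b2 |J2
b3 |J1
b4 |J2
b5 |Sf1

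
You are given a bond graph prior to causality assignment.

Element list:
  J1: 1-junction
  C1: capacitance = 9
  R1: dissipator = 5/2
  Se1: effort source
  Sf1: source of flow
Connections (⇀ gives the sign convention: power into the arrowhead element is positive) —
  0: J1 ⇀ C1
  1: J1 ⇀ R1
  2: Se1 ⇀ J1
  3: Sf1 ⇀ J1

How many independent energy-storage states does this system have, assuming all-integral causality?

β2 |J1  (Se1 (Se) sets effort on bond)
β3 |Sf1  (Sf1 fixes flow; stroke at Sf1)
β0 |J1  (1-jn J1 has f-setter on 3)
β1 |J1  (J1: bond 3 brought flow, rest push out)

1  (C1 all integral)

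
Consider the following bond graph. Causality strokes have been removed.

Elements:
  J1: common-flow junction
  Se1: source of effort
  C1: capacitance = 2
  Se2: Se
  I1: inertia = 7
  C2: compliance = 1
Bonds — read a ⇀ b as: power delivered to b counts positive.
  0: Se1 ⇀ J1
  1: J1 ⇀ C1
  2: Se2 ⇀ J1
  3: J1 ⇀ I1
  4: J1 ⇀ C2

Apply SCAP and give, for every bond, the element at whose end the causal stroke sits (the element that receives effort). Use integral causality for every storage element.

bond 0 →J1
bond 1 →J1
bond 2 →J1
bond 3 →I1
bond 4 →J1

b0 →J1  (source Se1 imposes e)
b2 →J1  (Se2 (Se) sets effort on bond)
b1 →J1  (C1 integral (e out))
b3 →I1  (I1: I, integral causality)
b4 →J1  (1-jn J1 has f-setter on 3)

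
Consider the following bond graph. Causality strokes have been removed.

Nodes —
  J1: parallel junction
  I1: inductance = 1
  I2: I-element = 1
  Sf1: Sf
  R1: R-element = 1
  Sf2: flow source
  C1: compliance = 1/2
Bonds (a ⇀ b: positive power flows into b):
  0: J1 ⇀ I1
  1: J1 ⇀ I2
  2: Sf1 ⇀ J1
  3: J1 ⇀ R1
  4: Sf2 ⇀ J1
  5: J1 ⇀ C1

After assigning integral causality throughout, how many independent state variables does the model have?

3  (C1, I1, I2 all integral)

bond 2 stroke at Sf1  (Sf1: flow source, stroke at near end)
bond 4 stroke at Sf2  (Sf2: flow source, stroke at near end)
bond 0 stroke at I1  (prefer integral on I1)
bond 1 stroke at I2  (I2: I, integral causality)
bond 5 stroke at J1  (prefer integral on C1)
bond 3 stroke at R1  (J1 effort already set via bond 5)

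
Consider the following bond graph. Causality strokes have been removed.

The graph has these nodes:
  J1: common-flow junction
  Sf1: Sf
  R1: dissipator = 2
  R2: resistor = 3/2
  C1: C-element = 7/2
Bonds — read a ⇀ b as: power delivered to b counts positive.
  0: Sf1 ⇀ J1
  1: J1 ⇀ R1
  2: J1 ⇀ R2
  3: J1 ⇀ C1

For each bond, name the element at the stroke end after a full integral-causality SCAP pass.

b0 →Sf1
b1 →J1
b2 →J1
b3 →J1

#0 →Sf1  (Sf1: flow source, stroke at near end)
#1 →J1  (common-f at J1 fixed by 0)
#2 →J1  (common-f at J1 fixed by 0)
#3 →J1  (1-jn J1 has f-setter on 0)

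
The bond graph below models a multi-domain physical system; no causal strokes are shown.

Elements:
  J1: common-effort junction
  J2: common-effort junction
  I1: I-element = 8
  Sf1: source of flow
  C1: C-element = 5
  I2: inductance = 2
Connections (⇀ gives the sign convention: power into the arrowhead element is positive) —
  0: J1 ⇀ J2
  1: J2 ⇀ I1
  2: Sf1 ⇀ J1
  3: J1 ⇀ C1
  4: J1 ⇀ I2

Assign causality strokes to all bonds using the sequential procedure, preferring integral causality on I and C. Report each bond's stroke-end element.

β2 |Sf1  (Sf1 fixes flow; stroke at Sf1)
β1 |I1  (I1 outputs flow p/I1)
β0 |J2  (J2: last free bond brings effort in)
β3 |J1  (C1 integral (e out))
β4 |I2  (0-jn J1 has e-setter on 3)

#0 →J2
#1 →I1
#2 →Sf1
#3 →J1
#4 →I2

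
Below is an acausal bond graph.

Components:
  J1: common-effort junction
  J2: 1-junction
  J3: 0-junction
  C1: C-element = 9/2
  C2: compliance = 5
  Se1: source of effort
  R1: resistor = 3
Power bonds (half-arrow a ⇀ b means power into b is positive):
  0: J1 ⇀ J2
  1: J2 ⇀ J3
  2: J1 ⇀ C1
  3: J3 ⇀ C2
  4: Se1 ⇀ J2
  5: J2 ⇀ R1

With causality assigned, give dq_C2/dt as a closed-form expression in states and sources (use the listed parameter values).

dq_C2/dt = E_Se1/3 + 2*q_C1/27 - q_C2/15

#4 stroke→J2  (Se1 (Se) sets effort on bond)
#2 stroke→J1  (prefer integral on C1)
#0 stroke→J2  (J1: bond 2 brought effort, rest push out)
#3 stroke→J3  (prefer integral on C2)
#1 stroke→J2  (J3: bond 3 brought effort, rest push out)
#5 stroke→R1  (J2 needs exactly one f-in)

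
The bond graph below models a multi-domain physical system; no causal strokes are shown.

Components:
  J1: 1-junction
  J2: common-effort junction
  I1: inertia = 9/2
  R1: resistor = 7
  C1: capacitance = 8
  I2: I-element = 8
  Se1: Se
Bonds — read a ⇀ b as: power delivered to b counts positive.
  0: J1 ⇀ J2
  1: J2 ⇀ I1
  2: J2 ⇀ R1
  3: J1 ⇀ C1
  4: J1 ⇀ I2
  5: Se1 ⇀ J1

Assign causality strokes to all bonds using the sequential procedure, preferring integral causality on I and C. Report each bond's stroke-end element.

b5 stroke→J1  (Se1 fixes effort; stroke away)
b1 stroke→I1  (I1 outputs flow p/I1)
b3 stroke→J1  (prefer integral on C1)
b4 stroke→I2  (I2: I, integral causality)
b0 stroke→J1  (J1 flow already set via bond 4)
b2 stroke→J2  (J2: last free bond brings effort in)

b0 stroke→J1
b1 stroke→I1
b2 stroke→J2
b3 stroke→J1
b4 stroke→I2
b5 stroke→J1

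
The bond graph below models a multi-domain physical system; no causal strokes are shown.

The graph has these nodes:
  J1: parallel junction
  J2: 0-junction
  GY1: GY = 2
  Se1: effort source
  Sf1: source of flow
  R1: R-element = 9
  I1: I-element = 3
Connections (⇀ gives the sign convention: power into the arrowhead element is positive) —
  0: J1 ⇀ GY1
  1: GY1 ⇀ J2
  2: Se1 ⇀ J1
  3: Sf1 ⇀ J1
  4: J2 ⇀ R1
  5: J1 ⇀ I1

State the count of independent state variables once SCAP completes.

β2 stroke→J1  (source Se1 imposes e)
β3 stroke→Sf1  (source Sf1 imposes f)
β0 stroke→GY1  (0-jn J1 has e-setter on 2)
β5 stroke→I1  (common-e at J1 fixed by 2)
β1 stroke→GY1  (GY1: gyrator matches bond 0)
β4 stroke→J2  (J2: last free bond brings effort in)

1  (I1 all integral)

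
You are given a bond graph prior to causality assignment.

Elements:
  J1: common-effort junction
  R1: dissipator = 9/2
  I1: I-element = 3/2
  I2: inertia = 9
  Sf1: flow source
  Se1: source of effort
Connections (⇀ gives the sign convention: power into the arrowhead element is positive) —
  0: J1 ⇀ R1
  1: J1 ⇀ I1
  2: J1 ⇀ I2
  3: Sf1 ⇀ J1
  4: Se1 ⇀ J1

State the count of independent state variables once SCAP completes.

2  (I1, I2 all integral)

β3 |Sf1  (Sf1 fixes flow; stroke at Sf1)
β4 |J1  (Se1 (Se) sets effort on bond)
β0 |R1  (J1: bond 4 brought effort, rest push out)
β1 |I1  (0-jn J1 has e-setter on 4)
β2 |I2  (J1: bond 4 brought effort, rest push out)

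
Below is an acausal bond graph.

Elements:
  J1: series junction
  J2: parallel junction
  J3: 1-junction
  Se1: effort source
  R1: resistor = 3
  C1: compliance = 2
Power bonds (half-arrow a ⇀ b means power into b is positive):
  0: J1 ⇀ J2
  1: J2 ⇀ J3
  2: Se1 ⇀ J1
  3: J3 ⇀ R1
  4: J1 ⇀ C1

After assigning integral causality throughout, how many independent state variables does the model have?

1  (C1 all integral)

bond 2 |J1  (Se1: effort source, stroke at far end)
bond 4 |J1  (C1: C, integral causality)
bond 0 |J2  (closing 1-jn rule on J1)
bond 1 |J3  (0-jn J2 has e-setter on 0)
bond 3 |R1  (only one flow-in slot at J3)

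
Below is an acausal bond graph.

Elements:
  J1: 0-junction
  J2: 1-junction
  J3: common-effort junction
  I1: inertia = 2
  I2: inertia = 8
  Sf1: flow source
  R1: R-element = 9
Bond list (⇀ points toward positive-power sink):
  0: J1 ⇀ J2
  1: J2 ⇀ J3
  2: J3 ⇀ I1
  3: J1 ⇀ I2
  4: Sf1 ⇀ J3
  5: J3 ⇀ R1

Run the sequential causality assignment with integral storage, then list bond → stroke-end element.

b4 |Sf1  (Sf1 fixes flow; stroke at Sf1)
b2 |I1  (prefer integral on I1)
b3 |I2  (I2 outputs flow p/I2)
b0 |J1  (J1 needs exactly one e-in)
b1 |J2  (J2: bond 0 brought flow, rest push out)
b5 |J3  (J3 needs exactly one e-in)

bond 0 stroke→J1
bond 1 stroke→J2
bond 2 stroke→I1
bond 3 stroke→I2
bond 4 stroke→Sf1
bond 5 stroke→J3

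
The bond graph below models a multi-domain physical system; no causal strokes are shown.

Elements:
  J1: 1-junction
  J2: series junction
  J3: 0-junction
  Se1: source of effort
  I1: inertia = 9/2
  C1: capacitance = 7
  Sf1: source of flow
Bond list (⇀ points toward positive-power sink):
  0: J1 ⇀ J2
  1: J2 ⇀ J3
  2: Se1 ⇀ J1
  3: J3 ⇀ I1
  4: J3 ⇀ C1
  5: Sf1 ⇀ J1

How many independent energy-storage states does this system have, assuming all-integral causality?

2  (C1, I1 all integral)

b2 →J1  (Se1 (Se) sets effort on bond)
b5 →Sf1  (Sf1: flow source, stroke at near end)
b0 →J1  (common-f at J1 fixed by 5)
b1 →J2  (J2 flow already set via bond 0)
b3 →I1  (I1 integral (f out))
b4 →J3  (only one effort-in slot at J3)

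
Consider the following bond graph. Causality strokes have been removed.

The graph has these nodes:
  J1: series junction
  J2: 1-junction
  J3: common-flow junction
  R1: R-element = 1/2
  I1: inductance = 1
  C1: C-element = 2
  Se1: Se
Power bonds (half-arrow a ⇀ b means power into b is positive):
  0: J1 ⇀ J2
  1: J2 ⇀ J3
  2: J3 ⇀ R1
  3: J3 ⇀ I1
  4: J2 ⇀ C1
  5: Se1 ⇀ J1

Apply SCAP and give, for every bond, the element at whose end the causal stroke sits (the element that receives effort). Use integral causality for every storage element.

β5 →J1  (Se1 fixes effort; stroke away)
β0 →J2  (closing 1-jn rule on J1)
β3 →I1  (I1: I, integral causality)
β1 →J3  (J3: bond 3 brought flow, rest push out)
β2 →J3  (common-f at J3 fixed by 3)
β4 →J2  (J2: bond 1 brought flow, rest push out)

#0 →J2
#1 →J3
#2 →J3
#3 →I1
#4 →J2
#5 →J1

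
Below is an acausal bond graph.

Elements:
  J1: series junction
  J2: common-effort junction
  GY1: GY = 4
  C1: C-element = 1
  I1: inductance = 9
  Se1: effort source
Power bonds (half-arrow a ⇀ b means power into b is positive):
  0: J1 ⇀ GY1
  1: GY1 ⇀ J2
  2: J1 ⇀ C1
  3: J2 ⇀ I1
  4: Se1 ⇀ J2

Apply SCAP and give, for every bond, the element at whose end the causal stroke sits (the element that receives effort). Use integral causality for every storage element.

bond 4 |J2  (Se1 fixes effort; stroke away)
bond 1 |GY1  (J2 effort already set via bond 4)
bond 3 |I1  (common-e at J2 fixed by 4)
bond 0 |GY1  (GY GY1: same side as bond 1)
bond 2 |J1  (common-f at J1 fixed by 0)

bond 0 |GY1
bond 1 |GY1
bond 2 |J1
bond 3 |I1
bond 4 |J2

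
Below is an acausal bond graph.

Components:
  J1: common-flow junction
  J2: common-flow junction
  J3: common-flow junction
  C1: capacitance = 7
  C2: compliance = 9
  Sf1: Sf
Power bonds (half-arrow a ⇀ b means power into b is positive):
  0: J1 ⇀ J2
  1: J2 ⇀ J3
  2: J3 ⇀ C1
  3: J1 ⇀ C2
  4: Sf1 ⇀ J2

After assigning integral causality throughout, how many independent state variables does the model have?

2  (C1, C2 all integral)

β4 stroke→Sf1  (source Sf1 imposes f)
β0 stroke→J2  (1-jn J2 has f-setter on 4)
β1 stroke→J2  (common-f at J2 fixed by 4)
β2 stroke→J3  (1-jn J3 has f-setter on 1)
β3 stroke→J1  (1-jn J1 has f-setter on 0)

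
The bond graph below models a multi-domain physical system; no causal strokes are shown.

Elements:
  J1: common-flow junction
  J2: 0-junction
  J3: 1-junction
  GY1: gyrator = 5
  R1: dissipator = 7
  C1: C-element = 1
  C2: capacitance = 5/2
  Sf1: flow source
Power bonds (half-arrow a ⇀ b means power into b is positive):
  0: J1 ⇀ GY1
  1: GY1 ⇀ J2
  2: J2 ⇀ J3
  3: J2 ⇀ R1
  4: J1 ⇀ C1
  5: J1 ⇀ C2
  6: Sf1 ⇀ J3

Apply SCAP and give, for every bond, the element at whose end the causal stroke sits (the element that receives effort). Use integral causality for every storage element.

bond 6 stroke at Sf1  (Sf1 fixes flow; stroke at Sf1)
bond 2 stroke at J3  (1-jn J3 has f-setter on 6)
bond 4 stroke at J1  (C1: C, integral causality)
bond 5 stroke at J1  (C2 integral (e out))
bond 0 stroke at GY1  (J1 needs exactly one f-in)
bond 1 stroke at GY1  (through GY1, causality inverts; strokes same side of GY1)
bond 3 stroke at J2  (only one effort-in slot at J2)

#0 stroke at GY1
#1 stroke at GY1
#2 stroke at J3
#3 stroke at J2
#4 stroke at J1
#5 stroke at J1
#6 stroke at Sf1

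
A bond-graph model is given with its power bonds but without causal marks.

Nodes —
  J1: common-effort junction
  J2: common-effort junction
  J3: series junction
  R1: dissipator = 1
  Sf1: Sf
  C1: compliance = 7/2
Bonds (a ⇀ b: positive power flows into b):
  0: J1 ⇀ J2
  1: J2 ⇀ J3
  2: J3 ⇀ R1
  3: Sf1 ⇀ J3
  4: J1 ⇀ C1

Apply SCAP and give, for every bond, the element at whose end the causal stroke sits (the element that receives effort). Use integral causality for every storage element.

bond 3 stroke→Sf1  (Sf1: flow source, stroke at near end)
bond 1 stroke→J3  (common-f at J3 fixed by 3)
bond 2 stroke→J3  (J3: bond 3 brought flow, rest push out)
bond 0 stroke→J2  (only one effort-in slot at J2)
bond 4 stroke→J1  (only one effort-in slot at J1)

β0 |J2
β1 |J3
β2 |J3
β3 |Sf1
β4 |J1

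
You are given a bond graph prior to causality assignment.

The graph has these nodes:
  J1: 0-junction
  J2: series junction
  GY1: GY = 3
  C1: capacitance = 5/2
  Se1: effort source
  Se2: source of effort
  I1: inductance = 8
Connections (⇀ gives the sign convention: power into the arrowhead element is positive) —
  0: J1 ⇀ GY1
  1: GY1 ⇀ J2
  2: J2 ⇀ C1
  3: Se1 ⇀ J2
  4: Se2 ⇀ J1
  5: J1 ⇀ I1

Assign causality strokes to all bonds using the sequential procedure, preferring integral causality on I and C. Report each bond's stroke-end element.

b0 stroke at GY1
b1 stroke at GY1
b2 stroke at J2
b3 stroke at J2
b4 stroke at J1
b5 stroke at I1

β3 stroke→J2  (source Se1 imposes e)
β4 stroke→J1  (source Se2 imposes e)
β0 stroke→GY1  (0-jn J1 has e-setter on 4)
β5 stroke→I1  (J1 effort already set via bond 4)
β1 stroke→GY1  (GY1 both-in/both-out from 0)
β2 stroke→J2  (J2: bond 1 brought flow, rest push out)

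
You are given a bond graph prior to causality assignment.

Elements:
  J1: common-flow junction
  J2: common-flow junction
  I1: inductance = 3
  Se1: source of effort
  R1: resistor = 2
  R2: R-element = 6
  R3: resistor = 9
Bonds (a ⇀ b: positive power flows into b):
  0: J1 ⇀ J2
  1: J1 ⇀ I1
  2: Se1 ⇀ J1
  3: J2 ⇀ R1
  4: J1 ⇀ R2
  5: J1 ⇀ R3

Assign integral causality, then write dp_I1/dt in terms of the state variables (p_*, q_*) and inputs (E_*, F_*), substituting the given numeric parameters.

b2 stroke at J1  (Se1 fixes effort; stroke away)
b1 stroke at I1  (I1 outputs flow p/I1)
b0 stroke at J1  (J1: bond 1 brought flow, rest push out)
b4 stroke at J1  (common-f at J1 fixed by 1)
b5 stroke at J1  (common-f at J1 fixed by 1)
b3 stroke at J2  (common-f at J2 fixed by 0)

dp_I1/dt = E_Se1 - 17*p_I1/3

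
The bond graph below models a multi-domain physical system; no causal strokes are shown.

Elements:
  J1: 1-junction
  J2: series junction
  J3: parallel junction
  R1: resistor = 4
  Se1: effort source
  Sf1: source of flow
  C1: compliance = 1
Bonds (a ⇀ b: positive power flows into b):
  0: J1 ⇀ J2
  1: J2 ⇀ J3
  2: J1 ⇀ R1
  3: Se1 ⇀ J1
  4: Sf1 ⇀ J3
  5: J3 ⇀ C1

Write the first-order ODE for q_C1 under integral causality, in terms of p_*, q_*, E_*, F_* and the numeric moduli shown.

dq_C1/dt = E_Se1/4 + F_Sf1 - q_C1/4

b3 →J1  (Se1 (Se) sets effort on bond)
b4 →Sf1  (Sf1 (Sf) sets flow on bond)
b5 →J3  (C1: C, integral causality)
b1 →J2  (J3: bond 5 brought effort, rest push out)
b0 →J1  (J2 needs exactly one f-in)
b2 →R1  (only one flow-in slot at J1)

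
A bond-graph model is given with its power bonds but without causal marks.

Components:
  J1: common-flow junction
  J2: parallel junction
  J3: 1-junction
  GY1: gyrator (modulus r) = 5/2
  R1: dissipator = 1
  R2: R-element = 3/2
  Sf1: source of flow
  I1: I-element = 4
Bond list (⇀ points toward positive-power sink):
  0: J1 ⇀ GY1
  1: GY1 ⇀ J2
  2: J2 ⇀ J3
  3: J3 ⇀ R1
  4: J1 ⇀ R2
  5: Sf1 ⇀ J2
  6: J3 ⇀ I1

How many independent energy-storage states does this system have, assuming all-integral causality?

bond 5 stroke at Sf1  (Sf1 fixes flow; stroke at Sf1)
bond 6 stroke at I1  (prefer integral on I1)
bond 2 stroke at J3  (1-jn J3 has f-setter on 6)
bond 3 stroke at J3  (1-jn J3 has f-setter on 6)
bond 1 stroke at J2  (J2 needs exactly one e-in)
bond 0 stroke at J1  (through GY1, causality inverts; strokes same side of GY1)
bond 4 stroke at R2  (J1: last free bond brings flow in)

1  (I1 all integral)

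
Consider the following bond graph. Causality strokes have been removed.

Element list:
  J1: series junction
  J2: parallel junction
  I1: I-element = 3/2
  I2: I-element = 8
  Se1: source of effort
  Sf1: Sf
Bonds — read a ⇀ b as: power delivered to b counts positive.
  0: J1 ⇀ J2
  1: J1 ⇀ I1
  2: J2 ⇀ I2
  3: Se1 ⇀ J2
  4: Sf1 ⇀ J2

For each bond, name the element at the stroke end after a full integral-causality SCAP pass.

β0 →J1
β1 →I1
β2 →I2
β3 →J2
β4 →Sf1

b3 |J2  (Se1: effort source, stroke at far end)
b4 |Sf1  (Sf1 fixes flow; stroke at Sf1)
b0 |J1  (common-e at J2 fixed by 3)
b2 |I2  (J2 effort already set via bond 3)
b1 |I1  (only one flow-in slot at J1)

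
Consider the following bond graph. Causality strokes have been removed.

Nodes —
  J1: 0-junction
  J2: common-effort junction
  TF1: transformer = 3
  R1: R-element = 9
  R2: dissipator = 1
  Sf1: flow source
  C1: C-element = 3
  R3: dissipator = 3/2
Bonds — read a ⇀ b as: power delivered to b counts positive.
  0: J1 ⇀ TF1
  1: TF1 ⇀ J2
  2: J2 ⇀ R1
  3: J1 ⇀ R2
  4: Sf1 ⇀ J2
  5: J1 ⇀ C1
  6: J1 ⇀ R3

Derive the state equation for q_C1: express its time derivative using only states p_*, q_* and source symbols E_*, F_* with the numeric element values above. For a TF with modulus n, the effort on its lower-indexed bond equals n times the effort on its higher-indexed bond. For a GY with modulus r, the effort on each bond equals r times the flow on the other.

#4 stroke→Sf1  (Sf1 fixes flow; stroke at Sf1)
#5 stroke→J1  (C1 integral (e out))
#0 stroke→TF1  (J1 effort already set via bond 5)
#3 stroke→R2  (J1 effort already set via bond 5)
#6 stroke→R3  (J1 effort already set via bond 5)
#1 stroke→J2  (TF1: transformer flips bond 0)
#2 stroke→R1  (J2: bond 1 brought effort, rest push out)

dq_C1/dt = F_Sf1/3 - 136*q_C1/243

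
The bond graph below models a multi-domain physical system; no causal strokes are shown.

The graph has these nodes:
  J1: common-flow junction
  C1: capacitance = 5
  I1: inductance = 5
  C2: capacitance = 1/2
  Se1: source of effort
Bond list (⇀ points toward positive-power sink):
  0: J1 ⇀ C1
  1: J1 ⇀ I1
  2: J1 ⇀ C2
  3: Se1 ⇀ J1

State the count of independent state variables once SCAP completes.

#3 stroke at J1  (Se1 (Se) sets effort on bond)
#0 stroke at J1  (C1: C, integral causality)
#1 stroke at I1  (I1: I, integral causality)
#2 stroke at J1  (common-f at J1 fixed by 1)

3  (C1, C2, I1 all integral)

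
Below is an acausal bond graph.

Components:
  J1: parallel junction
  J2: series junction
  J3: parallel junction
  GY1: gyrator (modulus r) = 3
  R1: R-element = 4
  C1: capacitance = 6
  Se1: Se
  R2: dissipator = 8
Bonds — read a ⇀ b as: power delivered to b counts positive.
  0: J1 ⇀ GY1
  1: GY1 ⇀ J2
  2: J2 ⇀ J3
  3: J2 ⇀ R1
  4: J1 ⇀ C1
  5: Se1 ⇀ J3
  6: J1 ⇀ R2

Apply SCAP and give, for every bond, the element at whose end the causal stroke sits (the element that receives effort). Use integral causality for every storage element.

b5 stroke→J3  (Se1: effort source, stroke at far end)
b2 stroke→J2  (0-jn J3 has e-setter on 5)
b4 stroke→J1  (C1 outputs effort q/C1)
b0 stroke→GY1  (J1 effort already set via bond 4)
b6 stroke→R2  (common-e at J1 fixed by 4)
b1 stroke→GY1  (through GY1, causality inverts; strokes same side of GY1)
b3 stroke→J2  (1-jn J2 has f-setter on 1)

β0 stroke at GY1
β1 stroke at GY1
β2 stroke at J2
β3 stroke at J2
β4 stroke at J1
β5 stroke at J3
β6 stroke at R2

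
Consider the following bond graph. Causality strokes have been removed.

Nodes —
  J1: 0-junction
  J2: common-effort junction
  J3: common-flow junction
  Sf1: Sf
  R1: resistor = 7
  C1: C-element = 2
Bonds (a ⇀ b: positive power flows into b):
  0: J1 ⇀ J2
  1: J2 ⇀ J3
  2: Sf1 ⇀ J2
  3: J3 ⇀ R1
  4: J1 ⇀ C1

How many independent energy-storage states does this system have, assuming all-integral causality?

1  (C1 all integral)

β2 stroke→Sf1  (source Sf1 imposes f)
β4 stroke→J1  (C1 integral (e out))
β0 stroke→J2  (J1 effort already set via bond 4)
β1 stroke→J3  (common-e at J2 fixed by 0)
β3 stroke→R1  (J3: last free bond brings flow in)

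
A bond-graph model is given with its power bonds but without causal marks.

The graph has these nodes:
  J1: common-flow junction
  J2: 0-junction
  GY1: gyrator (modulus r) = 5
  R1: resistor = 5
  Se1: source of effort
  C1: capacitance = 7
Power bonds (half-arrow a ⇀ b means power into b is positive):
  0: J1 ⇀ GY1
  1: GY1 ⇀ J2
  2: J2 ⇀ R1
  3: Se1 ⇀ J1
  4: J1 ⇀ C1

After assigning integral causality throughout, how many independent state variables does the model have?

1  (C1 all integral)

#3 stroke→J1  (Se1 fixes effort; stroke away)
#4 stroke→J1  (prefer integral on C1)
#0 stroke→GY1  (closing 1-jn rule on J1)
#1 stroke→GY1  (through GY1, causality inverts; strokes same side of GY1)
#2 stroke→J2  (J2 needs exactly one e-in)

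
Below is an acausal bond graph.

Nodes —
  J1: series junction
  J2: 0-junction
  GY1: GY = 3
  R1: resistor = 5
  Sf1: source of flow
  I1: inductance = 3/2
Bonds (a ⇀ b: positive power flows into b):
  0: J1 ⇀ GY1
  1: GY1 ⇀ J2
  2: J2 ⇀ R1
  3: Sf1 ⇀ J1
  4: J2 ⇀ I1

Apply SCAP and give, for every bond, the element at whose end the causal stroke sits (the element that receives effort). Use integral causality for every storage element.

#3 |Sf1  (Sf1 fixes flow; stroke at Sf1)
#0 |J1  (1-jn J1 has f-setter on 3)
#1 |J2  (GY1 both-in/both-out from 0)
#2 |R1  (J2 effort already set via bond 1)
#4 |I1  (J2: bond 1 brought effort, rest push out)

b0 stroke→J1
b1 stroke→J2
b2 stroke→R1
b3 stroke→Sf1
b4 stroke→I1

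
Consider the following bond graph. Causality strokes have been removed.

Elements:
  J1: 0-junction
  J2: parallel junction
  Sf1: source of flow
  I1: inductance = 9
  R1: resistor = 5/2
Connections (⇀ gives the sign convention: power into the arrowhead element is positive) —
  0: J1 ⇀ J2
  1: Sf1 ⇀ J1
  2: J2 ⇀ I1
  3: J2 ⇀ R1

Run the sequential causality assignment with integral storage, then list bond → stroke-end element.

b1 stroke→Sf1  (Sf1 (Sf) sets flow on bond)
b0 stroke→J1  (only one effort-in slot at J1)
b2 stroke→I1  (I1: I, integral causality)
b3 stroke→J2  (closing 0-jn rule on J2)

#0 →J1
#1 →Sf1
#2 →I1
#3 →J2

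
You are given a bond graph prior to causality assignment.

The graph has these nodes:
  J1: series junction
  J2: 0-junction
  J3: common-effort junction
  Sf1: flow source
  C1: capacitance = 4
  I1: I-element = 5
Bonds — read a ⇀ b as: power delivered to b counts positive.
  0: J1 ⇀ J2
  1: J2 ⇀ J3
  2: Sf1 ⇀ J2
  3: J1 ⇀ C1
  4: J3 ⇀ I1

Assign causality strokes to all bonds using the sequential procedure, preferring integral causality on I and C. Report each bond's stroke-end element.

b0 →J2
b1 →J3
b2 →Sf1
b3 →J1
b4 →I1

bond 2 stroke→Sf1  (source Sf1 imposes f)
bond 3 stroke→J1  (C1: C, integral causality)
bond 0 stroke→J2  (closing 1-jn rule on J1)
bond 1 stroke→J3  (0-jn J2 has e-setter on 0)
bond 4 stroke→I1  (0-jn J3 has e-setter on 1)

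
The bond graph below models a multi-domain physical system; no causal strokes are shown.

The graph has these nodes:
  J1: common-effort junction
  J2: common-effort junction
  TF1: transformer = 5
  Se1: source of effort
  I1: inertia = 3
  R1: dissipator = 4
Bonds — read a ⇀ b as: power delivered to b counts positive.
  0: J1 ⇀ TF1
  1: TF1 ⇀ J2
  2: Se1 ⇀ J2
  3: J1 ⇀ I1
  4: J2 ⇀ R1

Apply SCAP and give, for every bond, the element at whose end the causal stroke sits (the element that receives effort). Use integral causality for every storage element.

#0 stroke at J1
#1 stroke at TF1
#2 stroke at J2
#3 stroke at I1
#4 stroke at R1

β2 |J2  (Se1: effort source, stroke at far end)
β1 |TF1  (common-e at J2 fixed by 2)
β4 |R1  (0-jn J2 has e-setter on 2)
β0 |J1  (TF1 one-in-one-out from 1)
β3 |I1  (J1 effort already set via bond 0)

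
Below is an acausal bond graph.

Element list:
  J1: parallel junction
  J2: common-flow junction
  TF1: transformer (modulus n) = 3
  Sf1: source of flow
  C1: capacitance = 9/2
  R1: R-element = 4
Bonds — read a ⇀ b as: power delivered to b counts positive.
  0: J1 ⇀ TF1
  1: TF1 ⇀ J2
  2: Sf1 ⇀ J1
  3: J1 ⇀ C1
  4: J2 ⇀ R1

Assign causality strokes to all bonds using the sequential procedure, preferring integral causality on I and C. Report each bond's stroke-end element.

bond 0 |TF1
bond 1 |J2
bond 2 |Sf1
bond 3 |J1
bond 4 |R1

β2 stroke→Sf1  (Sf1 (Sf) sets flow on bond)
β3 stroke→J1  (C1 outputs effort q/C1)
β0 stroke→TF1  (J1: bond 3 brought effort, rest push out)
β1 stroke→J2  (TF1: transformer flips bond 0)
β4 stroke→R1  (only one flow-in slot at J2)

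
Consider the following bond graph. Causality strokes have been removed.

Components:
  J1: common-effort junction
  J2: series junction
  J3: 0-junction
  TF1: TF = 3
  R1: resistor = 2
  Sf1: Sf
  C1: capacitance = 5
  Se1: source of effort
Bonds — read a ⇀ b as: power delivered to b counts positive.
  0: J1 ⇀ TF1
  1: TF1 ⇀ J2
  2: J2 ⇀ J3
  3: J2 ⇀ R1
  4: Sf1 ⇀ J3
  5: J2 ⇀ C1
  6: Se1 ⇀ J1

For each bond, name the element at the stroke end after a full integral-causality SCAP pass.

β4 |Sf1  (Sf1 (Sf) sets flow on bond)
β6 |J1  (Se1: effort source, stroke at far end)
β0 |TF1  (J1 effort already set via bond 6)
β2 |J3  (J3: last free bond brings effort in)
β1 |J2  (TF TF1: opposite of bond 0)
β3 |J2  (J2: bond 2 brought flow, rest push out)
β5 |J2  (J2: bond 2 brought flow, rest push out)

β0 →TF1
β1 →J2
β2 →J3
β3 →J2
β4 →Sf1
β5 →J2
β6 →J1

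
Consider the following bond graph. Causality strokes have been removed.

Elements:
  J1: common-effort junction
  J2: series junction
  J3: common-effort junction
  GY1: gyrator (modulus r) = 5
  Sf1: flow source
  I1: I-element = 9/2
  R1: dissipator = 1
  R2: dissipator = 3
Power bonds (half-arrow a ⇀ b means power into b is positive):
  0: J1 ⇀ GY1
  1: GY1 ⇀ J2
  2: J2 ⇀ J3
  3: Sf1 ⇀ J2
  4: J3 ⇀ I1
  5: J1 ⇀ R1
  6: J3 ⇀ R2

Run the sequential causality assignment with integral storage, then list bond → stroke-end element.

b0 |J1
b1 |J2
b2 |J2
b3 |Sf1
b4 |I1
b5 |R1
b6 |J3

bond 3 →Sf1  (Sf1 (Sf) sets flow on bond)
bond 1 →J2  (1-jn J2 has f-setter on 3)
bond 2 →J2  (1-jn J2 has f-setter on 3)
bond 0 →J1  (GY1: gyrator matches bond 1)
bond 5 →R1  (common-e at J1 fixed by 0)
bond 4 →I1  (I1 outputs flow p/I1)
bond 6 →J3  (J3: last free bond brings effort in)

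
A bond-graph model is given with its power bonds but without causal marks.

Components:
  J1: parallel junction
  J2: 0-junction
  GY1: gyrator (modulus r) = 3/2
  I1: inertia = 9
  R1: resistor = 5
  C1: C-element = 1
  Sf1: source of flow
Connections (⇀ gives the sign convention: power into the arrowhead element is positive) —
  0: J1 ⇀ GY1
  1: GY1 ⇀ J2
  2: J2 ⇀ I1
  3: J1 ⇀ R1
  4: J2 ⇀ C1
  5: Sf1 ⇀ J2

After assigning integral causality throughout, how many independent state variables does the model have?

b5 →Sf1  (Sf1: flow source, stroke at near end)
b2 →I1  (prefer integral on I1)
b4 →J2  (prefer integral on C1)
b1 →GY1  (J2: bond 4 brought effort, rest push out)
b0 →GY1  (GY1: gyrator matches bond 1)
b3 →J1  (J1: last free bond brings effort in)

2  (C1, I1 all integral)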